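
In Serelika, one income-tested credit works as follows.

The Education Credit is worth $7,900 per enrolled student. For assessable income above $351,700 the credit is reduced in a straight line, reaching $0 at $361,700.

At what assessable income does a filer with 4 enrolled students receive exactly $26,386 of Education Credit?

Full credit = 4 × $7,900 = $31,600.
$26,386 is 26,386/31,600 of the full $31,600, so 5,214/31,600 of the $10,000 range has been used: income = $351,700 + $10,000 × 5,214/31,600 = $353,350.

$353,350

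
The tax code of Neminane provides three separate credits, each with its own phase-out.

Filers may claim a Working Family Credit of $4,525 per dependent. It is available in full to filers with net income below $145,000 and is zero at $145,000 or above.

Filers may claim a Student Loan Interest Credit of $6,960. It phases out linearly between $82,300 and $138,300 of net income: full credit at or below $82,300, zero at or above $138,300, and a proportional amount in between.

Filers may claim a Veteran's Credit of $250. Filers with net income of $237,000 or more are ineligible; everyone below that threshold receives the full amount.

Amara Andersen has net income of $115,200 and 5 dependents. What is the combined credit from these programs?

$25,746

Working Family Credit: base = 5 × $4,525 = $22,625. $115,200 is below the $145,000 cutoff, so the full $22,625 applies.
Student Loan Interest Credit: $115,200 is $32,900 into a $56,000 phase-out range, leaving 23,100/56,000 of the credit: $6,960 × 23,100/56,000 = $2,871.
Veteran's Credit: $115,200 is below the $237,000 cutoff, so the full $250 applies.
Total: $22,625 + $2,871 + $250 = $25,746.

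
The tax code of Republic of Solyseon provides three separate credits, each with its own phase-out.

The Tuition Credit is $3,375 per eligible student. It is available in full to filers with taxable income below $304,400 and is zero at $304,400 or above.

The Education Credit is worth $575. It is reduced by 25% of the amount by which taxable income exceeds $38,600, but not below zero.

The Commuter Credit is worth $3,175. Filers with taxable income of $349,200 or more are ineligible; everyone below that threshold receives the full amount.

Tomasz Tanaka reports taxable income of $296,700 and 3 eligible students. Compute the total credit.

Tuition Credit: base = 3 × $3,375 = $10,125. $296,700 is below the $304,400 cutoff, so the full $10,125 applies.
Education Credit: 25% of the $258,100 excess over $38,600 is $64,525 ≥ base, so the credit is $0.
Commuter Credit: $296,700 is below the $349,200 cutoff, so the full $3,175 applies.
Total: $10,125 + $0 + $3,175 = $13,300.

$13,300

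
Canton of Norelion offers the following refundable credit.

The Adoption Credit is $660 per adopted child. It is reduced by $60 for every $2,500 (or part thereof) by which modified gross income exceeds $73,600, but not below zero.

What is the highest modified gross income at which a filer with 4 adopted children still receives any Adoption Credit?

$181,100

Full credit = 4 × $660 = $2,640.
After 43 increments the reduction is 43 × $60 = $2,580, leaving $60; one more increment wipes it out. Increment 43 ends at excess 43 × $2,500 = $107,500, so the highest qualifying income is $73,600 + $107,500 = $181,100.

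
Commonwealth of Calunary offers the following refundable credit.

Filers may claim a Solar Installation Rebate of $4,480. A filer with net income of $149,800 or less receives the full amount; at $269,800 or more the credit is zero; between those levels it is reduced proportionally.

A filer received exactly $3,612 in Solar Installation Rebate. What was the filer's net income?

$3,612 is 3,612/4,480 of the full $4,480, so 868/4,480 of the $120,000 range has been used: income = $149,800 + $120,000 × 868/4,480 = $173,050.

$173,050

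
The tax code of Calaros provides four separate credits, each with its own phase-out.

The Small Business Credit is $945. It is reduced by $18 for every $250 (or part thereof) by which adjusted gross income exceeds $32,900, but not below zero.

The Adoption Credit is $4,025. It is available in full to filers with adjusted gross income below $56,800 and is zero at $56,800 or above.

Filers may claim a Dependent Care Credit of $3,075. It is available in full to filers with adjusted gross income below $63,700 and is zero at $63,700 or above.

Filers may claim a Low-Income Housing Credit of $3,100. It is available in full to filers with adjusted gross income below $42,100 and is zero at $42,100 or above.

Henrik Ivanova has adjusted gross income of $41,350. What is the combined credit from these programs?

$10,533

Small Business Credit: income exceeds $32,900 by $8,450, which is 34 full-or-partial $250 increments; reduction = 34 × $18 = $612, leaving $333.
Adoption Credit: $41,350 is below the $56,800 cutoff, so the full $4,025 applies.
Dependent Care Credit: $41,350 is below the $63,700 cutoff, so the full $3,075 applies.
Low-Income Housing Credit: $41,350 is below the $42,100 cutoff, so the full $3,100 applies.
Total: $333 + $4,025 + $3,075 + $3,100 = $10,533.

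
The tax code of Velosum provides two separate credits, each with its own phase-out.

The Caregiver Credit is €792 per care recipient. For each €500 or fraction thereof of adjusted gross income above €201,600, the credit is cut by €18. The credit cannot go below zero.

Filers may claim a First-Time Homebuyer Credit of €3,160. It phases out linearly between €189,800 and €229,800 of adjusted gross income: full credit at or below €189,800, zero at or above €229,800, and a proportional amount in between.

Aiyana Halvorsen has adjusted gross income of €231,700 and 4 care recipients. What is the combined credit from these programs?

Caregiver Credit: base = 4 × €792 = €3,168. income exceeds €201,600 by €30,100, which is 61 full-or-partial €500 increments; reduction = 61 × €18 = €1,098, leaving €2,070.
First-Time Homebuyer Credit: €231,700 is at or above €229,800, so the credit is €0.
Total: €2,070 + €0 = €2,070.

€2,070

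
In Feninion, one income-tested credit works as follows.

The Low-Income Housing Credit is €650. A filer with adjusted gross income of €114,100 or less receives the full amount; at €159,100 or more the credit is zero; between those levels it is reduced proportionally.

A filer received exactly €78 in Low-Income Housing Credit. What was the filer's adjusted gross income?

€78 is 78/650 of the full €650, so 572/650 of the €45,000 range has been used: income = €114,100 + €45,000 × 572/650 = €153,700.

€153,700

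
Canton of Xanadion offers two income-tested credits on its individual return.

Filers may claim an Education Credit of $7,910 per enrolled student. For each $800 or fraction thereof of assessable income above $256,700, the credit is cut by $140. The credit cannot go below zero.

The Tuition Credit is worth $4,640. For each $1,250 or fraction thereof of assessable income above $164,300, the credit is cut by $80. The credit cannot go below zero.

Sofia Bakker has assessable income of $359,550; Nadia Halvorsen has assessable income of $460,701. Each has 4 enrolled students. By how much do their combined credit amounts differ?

Sofia ($359,550): Education Credit: base = 4 × $7,910 = $31,640. income exceeds $256,700 by $102,850, which is 129 full-or-partial $800 increments; reduction = 129 × $140 = $18,060, leaving $13,580. Tuition Credit: income exceeds $164,300 by $195,250 → 157 increments × $80 = $12,560 ≥ base, so the credit is $0. total $13,580 + $0 = $13,580
Nadia ($460,701): Education Credit: base = 4 × $7,910 = $31,640. income exceeds $256,700 by $204,001 → 256 increments × $140 = $35,840 ≥ base, so the credit is $0. Tuition Credit: income exceeds $164,300 by $296,401 → 238 increments × $80 = $19,040 ≥ base, so the credit is $0. total $0 + $0 = $0
Difference: |$13,580 − $0| = $13,580.

$13,580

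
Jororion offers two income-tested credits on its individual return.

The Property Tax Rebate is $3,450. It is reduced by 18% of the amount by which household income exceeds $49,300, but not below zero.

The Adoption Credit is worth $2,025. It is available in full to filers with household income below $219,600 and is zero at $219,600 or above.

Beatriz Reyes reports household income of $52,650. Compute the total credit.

$4,872

Property Tax Rebate: 18% of the $3,350 excess over $49,300 is $603; credit = $3,450 − $603 = $2,847.
Adoption Credit: $52,650 is below the $219,600 cutoff, so the full $2,025 applies.
Total: $2,847 + $2,025 = $4,872.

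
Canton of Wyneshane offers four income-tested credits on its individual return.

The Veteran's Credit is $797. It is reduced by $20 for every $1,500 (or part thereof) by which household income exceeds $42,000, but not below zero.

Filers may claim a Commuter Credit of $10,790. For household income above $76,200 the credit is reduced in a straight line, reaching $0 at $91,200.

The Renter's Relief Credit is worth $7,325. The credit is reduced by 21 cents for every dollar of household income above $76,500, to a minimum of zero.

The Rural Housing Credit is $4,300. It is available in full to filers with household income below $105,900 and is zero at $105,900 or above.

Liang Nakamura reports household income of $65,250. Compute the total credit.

Veteran's Credit: income exceeds $42,000 by $23,250, which is 16 full-or-partial $1,500 increments; reduction = 16 × $20 = $320, leaving $477.
Commuter Credit: $65,250 is at or below the $76,200 threshold, so the full $10,790 applies.
Renter's Relief Credit: $65,250 is at or below the $76,500 threshold, so the full $7,325 applies.
Rural Housing Credit: $65,250 is below the $105,900 cutoff, so the full $4,300 applies.
Total: $477 + $10,790 + $7,325 + $4,300 = $22,892.

$22,892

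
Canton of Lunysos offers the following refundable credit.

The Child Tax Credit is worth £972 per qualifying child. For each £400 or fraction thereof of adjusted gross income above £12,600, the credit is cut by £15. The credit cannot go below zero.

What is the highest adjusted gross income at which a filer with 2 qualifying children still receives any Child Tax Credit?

£64,200

Full credit = 2 × £972 = £1,944.
After 129 increments the reduction is 129 × £15 = £1,935, leaving £9; one more increment wipes it out. Increment 129 ends at excess 129 × £400 = £51,600, so the highest qualifying income is £12,600 + £51,600 = £64,200.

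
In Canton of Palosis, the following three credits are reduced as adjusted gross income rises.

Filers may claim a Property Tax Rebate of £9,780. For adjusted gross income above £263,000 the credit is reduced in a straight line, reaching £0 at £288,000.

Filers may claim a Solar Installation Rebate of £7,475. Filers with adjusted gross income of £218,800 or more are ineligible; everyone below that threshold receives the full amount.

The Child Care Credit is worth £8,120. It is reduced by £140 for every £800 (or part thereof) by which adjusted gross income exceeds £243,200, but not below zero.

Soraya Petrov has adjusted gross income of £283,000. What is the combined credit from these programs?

£3,076

Property Tax Rebate: £283,000 is £20,000 into a £25,000 phase-out range, leaving 5,000/25,000 of the credit: £9,780 × 5,000/25,000 = £1,956.
Solar Installation Rebate: £283,000 meets or exceeds the £218,800 cutoff, so the credit is £0.
Child Care Credit: income exceeds £243,200 by £39,800, which is 50 full-or-partial £800 increments; reduction = 50 × £140 = £7,000, leaving £1,120.
Total: £1,956 + £0 + £1,120 = £3,076.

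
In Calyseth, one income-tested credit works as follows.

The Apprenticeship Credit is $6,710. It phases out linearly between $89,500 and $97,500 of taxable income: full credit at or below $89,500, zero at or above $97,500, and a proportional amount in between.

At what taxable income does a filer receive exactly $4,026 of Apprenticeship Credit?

$92,700

$4,026 is 4,026/6,710 of the full $6,710, so 2,684/6,710 of the $8,000 range has been used: income = $89,500 + $8,000 × 2,684/6,710 = $92,700.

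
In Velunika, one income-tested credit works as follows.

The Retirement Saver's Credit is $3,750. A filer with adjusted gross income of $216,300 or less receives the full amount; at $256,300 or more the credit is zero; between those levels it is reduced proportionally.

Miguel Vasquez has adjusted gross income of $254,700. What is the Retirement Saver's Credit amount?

$150

Retirement Saver's Credit: $254,700 is $38,400 into a $40,000 phase-out range, leaving 1,600/40,000 of the credit: $3,750 × 1,600/40,000 = $150.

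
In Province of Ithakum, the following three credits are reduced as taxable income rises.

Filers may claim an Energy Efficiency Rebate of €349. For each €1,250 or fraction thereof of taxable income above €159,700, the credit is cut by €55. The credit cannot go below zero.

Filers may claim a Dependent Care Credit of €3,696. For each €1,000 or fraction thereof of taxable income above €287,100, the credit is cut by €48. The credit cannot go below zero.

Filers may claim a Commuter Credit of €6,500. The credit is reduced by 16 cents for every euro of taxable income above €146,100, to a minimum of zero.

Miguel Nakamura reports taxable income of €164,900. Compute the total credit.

€7,262

Energy Efficiency Rebate: income exceeds €159,700 by €5,200, which is 5 full-or-partial €1,250 increments; reduction = 5 × €55 = €275, leaving €74.
Dependent Care Credit: €164,900 is at or below the €287,100 threshold, so the full €3,696 applies.
Commuter Credit: 16% of the €18,800 excess over €146,100 is €3,008; credit = €6,500 − €3,008 = €3,492.
Total: €74 + €3,696 + €3,492 = €7,262.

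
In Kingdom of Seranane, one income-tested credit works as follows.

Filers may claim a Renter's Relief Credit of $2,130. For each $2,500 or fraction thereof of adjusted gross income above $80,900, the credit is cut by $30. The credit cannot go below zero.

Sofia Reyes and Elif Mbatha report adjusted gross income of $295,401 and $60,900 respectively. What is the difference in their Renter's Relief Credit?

Sofia ($295,401): Renter's Relief Credit: income exceeds $80,900 by $214,501 → 86 increments × $30 = $2,580 ≥ base, so the credit is $0.
Elif ($60,900): Renter's Relief Credit: $60,900 is at or below the $80,900 threshold, so the full $2,130 applies.
Difference: |$0 − $2,130| = $2,130.

$2,130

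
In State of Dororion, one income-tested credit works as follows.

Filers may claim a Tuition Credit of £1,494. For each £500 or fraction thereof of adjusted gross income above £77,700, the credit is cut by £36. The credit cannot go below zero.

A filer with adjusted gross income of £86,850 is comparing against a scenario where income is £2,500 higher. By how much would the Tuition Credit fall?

At £86,850 — income exceeds £77,700 by £9,150, which is 19 full-or-partial £500 increments; reduction = 19 × £36 = £684, leaving £810.
At £89,350 — income exceeds £77,700 by £11,650, which is 24 full-or-partial £500 increments; reduction = 24 × £36 = £864, leaving £630.
Lost: £810 − £630 = £180.

£180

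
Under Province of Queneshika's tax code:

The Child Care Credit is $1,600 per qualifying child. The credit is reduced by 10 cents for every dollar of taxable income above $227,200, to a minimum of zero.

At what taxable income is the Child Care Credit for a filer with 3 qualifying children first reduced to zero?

$275,200

Full credit = 3 × $1,600 = $4,800.
The credit falls by 10% of each dollar above $227,200, so it reaches zero when the excess is $4,800 / 10% = $48,000: income = $227,200 + $48,000 = $275,200.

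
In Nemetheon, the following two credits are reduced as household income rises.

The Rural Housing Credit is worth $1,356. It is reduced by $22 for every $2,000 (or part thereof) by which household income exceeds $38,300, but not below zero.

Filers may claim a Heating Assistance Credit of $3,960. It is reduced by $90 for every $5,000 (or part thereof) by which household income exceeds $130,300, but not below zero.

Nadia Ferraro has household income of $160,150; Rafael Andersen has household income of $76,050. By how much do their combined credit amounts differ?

Nadia ($160,150): Rural Housing Credit: income exceeds $38,300 by $121,850, which is 61 full-or-partial $2,000 increments; reduction = 61 × $22 = $1,342, leaving $14. Heating Assistance Credit: income exceeds $130,300 by $29,850, which is 6 full-or-partial $5,000 increments; reduction = 6 × $90 = $540, leaving $3,420. total $14 + $3,420 = $3,434
Rafael ($76,050): Rural Housing Credit: income exceeds $38,300 by $37,750, which is 19 full-or-partial $2,000 increments; reduction = 19 × $22 = $418, leaving $938. Heating Assistance Credit: $76,050 is at or below the $130,300 threshold, so the full $3,960 applies. total $938 + $3,960 = $4,898
Difference: |$3,434 − $4,898| = $1,464.

$1,464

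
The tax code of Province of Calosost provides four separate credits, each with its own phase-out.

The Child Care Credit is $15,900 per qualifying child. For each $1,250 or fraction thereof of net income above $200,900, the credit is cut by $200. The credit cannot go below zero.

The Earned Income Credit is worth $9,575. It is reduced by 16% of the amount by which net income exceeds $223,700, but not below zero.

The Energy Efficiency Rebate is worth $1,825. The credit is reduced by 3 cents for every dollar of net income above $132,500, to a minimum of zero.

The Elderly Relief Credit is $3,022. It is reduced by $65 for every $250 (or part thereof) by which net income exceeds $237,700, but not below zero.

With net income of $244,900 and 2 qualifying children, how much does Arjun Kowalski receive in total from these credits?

Child Care Credit: base = 2 × $15,900 = $31,800. income exceeds $200,900 by $44,000, which is 36 full-or-partial $1,250 increments; reduction = 36 × $200 = $7,200, leaving $24,600.
Earned Income Credit: 16% of the $21,200 excess over $223,700 is $3,392; credit = $9,575 − $3,392 = $6,183.
Energy Efficiency Rebate: 3% of the $112,400 excess over $132,500 is $3,372 ≥ base, so the credit is $0.
Elderly Relief Credit: income exceeds $237,700 by $7,200, which is 29 full-or-partial $250 increments; reduction = 29 × $65 = $1,885, leaving $1,137.
Total: $24,600 + $6,183 + $0 + $1,137 = $31,920.

$31,920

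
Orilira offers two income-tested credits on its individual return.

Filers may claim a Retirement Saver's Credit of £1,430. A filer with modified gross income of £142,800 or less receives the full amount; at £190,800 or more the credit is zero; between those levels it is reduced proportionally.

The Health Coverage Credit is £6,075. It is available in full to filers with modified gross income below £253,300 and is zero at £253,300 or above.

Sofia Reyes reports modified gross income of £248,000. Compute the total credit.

Retirement Saver's Credit: £248,000 is at or above £190,800, so the credit is £0.
Health Coverage Credit: £248,000 is below the £253,300 cutoff, so the full £6,075 applies.
Total: £0 + £6,075 = £6,075.

£6,075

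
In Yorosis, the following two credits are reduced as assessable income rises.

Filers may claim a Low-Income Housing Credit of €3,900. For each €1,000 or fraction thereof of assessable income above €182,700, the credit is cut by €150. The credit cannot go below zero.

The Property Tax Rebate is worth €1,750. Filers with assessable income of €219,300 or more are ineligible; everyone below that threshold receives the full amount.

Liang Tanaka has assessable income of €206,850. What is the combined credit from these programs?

Low-Income Housing Credit: income exceeds €182,700 by €24,150, which is 25 full-or-partial €1,000 increments; reduction = 25 × €150 = €3,750, leaving €150.
Property Tax Rebate: €206,850 is below the €219,300 cutoff, so the full €1,750 applies.
Total: €150 + €1,750 = €1,900.

€1,900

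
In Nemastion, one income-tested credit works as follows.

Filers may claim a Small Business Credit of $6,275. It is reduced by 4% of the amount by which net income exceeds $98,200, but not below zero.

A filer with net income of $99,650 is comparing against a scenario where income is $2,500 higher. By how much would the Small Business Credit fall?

At $99,650 — 4% of the $1,450 excess over $98,200 is $58; credit = $6,275 − $58 = $6,217.
At $102,150 — 4% of the $3,950 excess over $98,200 is $158; credit = $6,275 − $158 = $6,117.
Lost: $6,217 − $6,117 = $100.

$100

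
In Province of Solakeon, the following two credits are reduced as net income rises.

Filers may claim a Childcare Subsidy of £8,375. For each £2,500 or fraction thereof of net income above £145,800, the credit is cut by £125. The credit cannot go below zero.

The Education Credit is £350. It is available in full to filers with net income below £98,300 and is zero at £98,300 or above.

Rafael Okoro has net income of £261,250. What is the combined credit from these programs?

Childcare Subsidy: income exceeds £145,800 by £115,450, which is 47 full-or-partial £2,500 increments; reduction = 47 × £125 = £5,875, leaving £2,500.
Education Credit: £261,250 meets or exceeds the £98,300 cutoff, so the credit is £0.
Total: £2,500 + £0 = £2,500.

£2,500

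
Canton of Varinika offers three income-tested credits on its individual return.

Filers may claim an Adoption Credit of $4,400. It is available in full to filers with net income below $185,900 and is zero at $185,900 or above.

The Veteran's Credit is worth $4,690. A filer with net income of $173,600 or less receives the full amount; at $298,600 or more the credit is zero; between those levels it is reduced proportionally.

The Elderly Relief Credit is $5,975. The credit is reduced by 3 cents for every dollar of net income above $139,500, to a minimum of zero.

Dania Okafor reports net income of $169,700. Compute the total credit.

Adoption Credit: $169,700 is below the $185,900 cutoff, so the full $4,400 applies.
Veteran's Credit: $169,700 is at or below the $173,600 threshold, so the full $4,690 applies.
Elderly Relief Credit: 3% of the $30,200 excess over $139,500 is $906; credit = $5,975 − $906 = $5,069.
Total: $4,400 + $4,690 + $5,069 = $14,159.

$14,159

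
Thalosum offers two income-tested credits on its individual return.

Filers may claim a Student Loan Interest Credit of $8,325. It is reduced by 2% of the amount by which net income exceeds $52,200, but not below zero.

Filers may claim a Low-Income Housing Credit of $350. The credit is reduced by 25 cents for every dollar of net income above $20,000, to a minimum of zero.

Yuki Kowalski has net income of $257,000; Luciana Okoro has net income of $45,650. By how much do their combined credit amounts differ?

Yuki ($257,000): Student Loan Interest Credit: 2% of the $204,800 excess over $52,200 is $4,096; credit = $8,325 − $4,096 = $4,229. Low-Income Housing Credit: 25% of the $237,000 excess over $20,000 is $59,250 ≥ base, so the credit is $0. total $4,229 + $0 = $4,229
Luciana ($45,650): Student Loan Interest Credit: $45,650 is at or below the $52,200 threshold, so the full $8,325 applies. Low-Income Housing Credit: 25% of the $25,650 excess over $20,000 is $6,412.50 ≥ base, so the credit is $0. total $8,325 + $0 = $8,325
Difference: |$4,229 − $8,325| = $4,096.

$4,096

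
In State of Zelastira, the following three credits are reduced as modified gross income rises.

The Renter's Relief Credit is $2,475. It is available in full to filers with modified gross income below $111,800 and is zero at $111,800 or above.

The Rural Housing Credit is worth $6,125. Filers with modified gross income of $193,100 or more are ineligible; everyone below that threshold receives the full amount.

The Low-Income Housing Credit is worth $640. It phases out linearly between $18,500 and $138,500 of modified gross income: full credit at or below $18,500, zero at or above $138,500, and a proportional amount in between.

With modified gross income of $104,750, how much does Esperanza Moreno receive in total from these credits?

$8,780

Renter's Relief Credit: $104,750 is below the $111,800 cutoff, so the full $2,475 applies.
Rural Housing Credit: $104,750 is below the $193,100 cutoff, so the full $6,125 applies.
Low-Income Housing Credit: $104,750 is $86,250 into a $120,000 phase-out range, leaving 33,750/120,000 of the credit: $640 × 33,750/120,000 = $180.
Total: $2,475 + $6,125 + $180 = $8,780.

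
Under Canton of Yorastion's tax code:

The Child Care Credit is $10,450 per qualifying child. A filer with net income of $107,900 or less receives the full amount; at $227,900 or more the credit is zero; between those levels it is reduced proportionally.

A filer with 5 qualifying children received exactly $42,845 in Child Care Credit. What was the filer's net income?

Full credit = 5 × $10,450 = $52,250.
$42,845 is 42,845/52,250 of the full $52,250, so 9,405/52,250 of the $120,000 range has been used: income = $107,900 + $120,000 × 9,405/52,250 = $129,500.

$129,500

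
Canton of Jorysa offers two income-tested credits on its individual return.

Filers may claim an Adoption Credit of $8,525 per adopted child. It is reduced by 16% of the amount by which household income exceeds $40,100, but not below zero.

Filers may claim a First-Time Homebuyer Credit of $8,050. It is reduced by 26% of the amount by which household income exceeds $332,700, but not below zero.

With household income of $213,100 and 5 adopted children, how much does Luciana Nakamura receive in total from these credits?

$22,995

Adoption Credit: base = 5 × $8,525 = $42,625. 16% of the $173,000 excess over $40,100 is $27,680; credit = $42,625 − $27,680 = $14,945.
First-Time Homebuyer Credit: $213,100 is at or below the $332,700 threshold, so the full $8,050 applies.
Total: $14,945 + $8,050 = $22,995.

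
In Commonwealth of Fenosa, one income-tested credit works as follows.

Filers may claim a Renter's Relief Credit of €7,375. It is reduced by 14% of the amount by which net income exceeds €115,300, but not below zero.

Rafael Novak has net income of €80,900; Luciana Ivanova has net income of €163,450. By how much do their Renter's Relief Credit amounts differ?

€6,741

Rafael (€80,900): Renter's Relief Credit: €80,900 is at or below the €115,300 threshold, so the full €7,375 applies.
Luciana (€163,450): Renter's Relief Credit: 14% of the €48,150 excess over €115,300 is €6,741; credit = €7,375 − €6,741 = €634.
Difference: |€7,375 − €634| = €6,741.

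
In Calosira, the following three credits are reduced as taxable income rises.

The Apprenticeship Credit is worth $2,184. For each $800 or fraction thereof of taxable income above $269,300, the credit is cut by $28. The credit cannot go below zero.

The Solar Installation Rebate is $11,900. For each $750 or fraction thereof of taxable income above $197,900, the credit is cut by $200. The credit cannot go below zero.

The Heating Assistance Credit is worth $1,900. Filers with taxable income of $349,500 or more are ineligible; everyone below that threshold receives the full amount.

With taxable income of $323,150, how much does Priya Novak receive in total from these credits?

$2,180

Apprenticeship Credit: income exceeds $269,300 by $53,850, which is 68 full-or-partial $800 increments; reduction = 68 × $28 = $1,904, leaving $280.
Solar Installation Rebate: income exceeds $197,900 by $125,250 → 167 increments × $200 = $33,400 ≥ base, so the credit is $0.
Heating Assistance Credit: $323,150 is below the $349,500 cutoff, so the full $1,900 applies.
Total: $280 + $0 + $1,900 = $2,180.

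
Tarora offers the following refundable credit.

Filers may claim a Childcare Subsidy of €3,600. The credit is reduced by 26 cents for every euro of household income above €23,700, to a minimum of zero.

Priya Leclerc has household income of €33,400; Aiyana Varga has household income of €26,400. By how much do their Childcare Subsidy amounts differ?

€1,820

Priya (€33,400): Childcare Subsidy: 26% of the €9,700 excess over €23,700 is €2,522; credit = €3,600 − €2,522 = €1,078.
Aiyana (€26,400): Childcare Subsidy: 26% of the €2,700 excess over €23,700 is €702; credit = €3,600 − €702 = €2,898.
Difference: |€1,078 − €2,898| = €1,820.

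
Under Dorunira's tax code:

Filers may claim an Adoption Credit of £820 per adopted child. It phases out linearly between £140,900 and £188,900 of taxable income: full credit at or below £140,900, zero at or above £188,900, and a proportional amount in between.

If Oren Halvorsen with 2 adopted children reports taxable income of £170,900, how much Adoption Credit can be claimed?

£615

Adoption Credit: base = 2 × £820 = £1,640. £170,900 is £30,000 into a £48,000 phase-out range, leaving 18,000/48,000 of the credit: £1,640 × 18,000/48,000 = £615.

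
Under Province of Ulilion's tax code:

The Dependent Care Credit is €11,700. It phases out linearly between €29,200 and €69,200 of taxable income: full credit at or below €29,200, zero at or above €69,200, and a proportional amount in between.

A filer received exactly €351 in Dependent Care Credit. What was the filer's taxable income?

€68,000

€351 is 351/11,700 of the full €11,700, so 11,349/11,700 of the €40,000 range has been used: income = €29,200 + €40,000 × 11,349/11,700 = €68,000.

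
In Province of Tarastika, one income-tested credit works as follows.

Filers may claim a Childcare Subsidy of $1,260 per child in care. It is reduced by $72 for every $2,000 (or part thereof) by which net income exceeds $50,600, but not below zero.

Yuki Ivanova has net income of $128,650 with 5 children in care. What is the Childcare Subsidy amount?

Childcare Subsidy: base = 5 × $1,260 = $6,300. income exceeds $50,600 by $78,050, which is 40 full-or-partial $2,000 increments; reduction = 40 × $72 = $2,880, leaving $3,420.

$3,420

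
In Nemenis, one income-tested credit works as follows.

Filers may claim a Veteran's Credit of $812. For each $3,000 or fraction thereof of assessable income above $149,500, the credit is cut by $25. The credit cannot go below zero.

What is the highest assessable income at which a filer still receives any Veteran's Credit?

$245,500

After 32 increments the reduction is 32 × $25 = $800, leaving $12; one more increment wipes it out. Increment 32 ends at excess 32 × $3,000 = $96,000, so the highest qualifying income is $149,500 + $96,000 = $245,500.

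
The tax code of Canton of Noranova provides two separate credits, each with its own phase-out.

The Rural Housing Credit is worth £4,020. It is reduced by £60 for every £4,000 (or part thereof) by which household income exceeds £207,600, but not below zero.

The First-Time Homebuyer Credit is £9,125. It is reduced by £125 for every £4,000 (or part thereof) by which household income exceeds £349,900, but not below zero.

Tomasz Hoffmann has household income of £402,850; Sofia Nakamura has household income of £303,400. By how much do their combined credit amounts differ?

£3,250

Tomasz (£402,850): Rural Housing Credit: income exceeds £207,600 by £195,250, which is 49 full-or-partial £4,000 increments; reduction = 49 × £60 = £2,940, leaving £1,080. First-Time Homebuyer Credit: income exceeds £349,900 by £52,950, which is 14 full-or-partial £4,000 increments; reduction = 14 × £125 = £1,750, leaving £7,375. total £1,080 + £7,375 = £8,455
Sofia (£303,400): Rural Housing Credit: income exceeds £207,600 by £95,800, which is 24 full-or-partial £4,000 increments; reduction = 24 × £60 = £1,440, leaving £2,580. First-Time Homebuyer Credit: £303,400 is at or below the £349,900 threshold, so the full £9,125 applies. total £2,580 + £9,125 = £11,705
Difference: |£8,455 − £11,705| = £3,250.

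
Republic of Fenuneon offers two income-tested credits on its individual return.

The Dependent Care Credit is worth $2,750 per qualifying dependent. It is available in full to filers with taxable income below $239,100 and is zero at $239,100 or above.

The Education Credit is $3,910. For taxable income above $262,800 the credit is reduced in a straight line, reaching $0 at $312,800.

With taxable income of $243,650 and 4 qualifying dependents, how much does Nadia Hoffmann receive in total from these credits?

Dependent Care Credit: base = 4 × $2,750 = $11,000. $243,650 meets or exceeds the $239,100 cutoff, so the credit is $0.
Education Credit: $243,650 is at or below the $262,800 threshold, so the full $3,910 applies.
Total: $0 + $3,910 = $3,910.

$3,910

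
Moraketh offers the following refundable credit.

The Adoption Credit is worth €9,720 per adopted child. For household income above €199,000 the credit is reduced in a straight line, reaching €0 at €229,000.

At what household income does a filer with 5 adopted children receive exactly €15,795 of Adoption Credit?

Full credit = 5 × €9,720 = €48,600.
€15,795 is 15,795/48,600 of the full €48,600, so 32,805/48,600 of the €30,000 range has been used: income = €199,000 + €30,000 × 32,805/48,600 = €219,250.

€219,250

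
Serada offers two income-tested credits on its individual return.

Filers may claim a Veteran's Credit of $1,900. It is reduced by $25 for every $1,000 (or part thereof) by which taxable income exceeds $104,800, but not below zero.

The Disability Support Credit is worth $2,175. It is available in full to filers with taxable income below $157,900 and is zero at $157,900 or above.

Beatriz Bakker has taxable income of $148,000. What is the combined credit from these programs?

$2,975

Veteran's Credit: income exceeds $104,800 by $43,200, which is 44 full-or-partial $1,000 increments; reduction = 44 × $25 = $1,100, leaving $800.
Disability Support Credit: $148,000 is below the $157,900 cutoff, so the full $2,175 applies.
Total: $800 + $2,175 = $2,975.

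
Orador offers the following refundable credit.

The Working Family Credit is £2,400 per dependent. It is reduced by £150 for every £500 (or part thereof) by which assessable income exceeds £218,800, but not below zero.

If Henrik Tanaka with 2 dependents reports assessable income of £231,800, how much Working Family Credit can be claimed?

£900

Working Family Credit: base = 2 × £2,400 = £4,800. income exceeds £218,800 by £13,000, which is 26 full-or-partial £500 increments; reduction = 26 × £150 = £3,900, leaving £900.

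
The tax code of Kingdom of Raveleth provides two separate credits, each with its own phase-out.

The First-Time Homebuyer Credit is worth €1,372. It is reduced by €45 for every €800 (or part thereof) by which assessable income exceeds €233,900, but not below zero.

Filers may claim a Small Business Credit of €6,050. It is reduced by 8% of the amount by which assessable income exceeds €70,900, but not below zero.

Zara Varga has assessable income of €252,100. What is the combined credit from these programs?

€337

First-Time Homebuyer Credit: income exceeds €233,900 by €18,200, which is 23 full-or-partial €800 increments; reduction = 23 × €45 = €1,035, leaving €337.
Small Business Credit: 8% of the €181,200 excess over €70,900 is €14,496 ≥ base, so the credit is €0.
Total: €337 + €0 = €337.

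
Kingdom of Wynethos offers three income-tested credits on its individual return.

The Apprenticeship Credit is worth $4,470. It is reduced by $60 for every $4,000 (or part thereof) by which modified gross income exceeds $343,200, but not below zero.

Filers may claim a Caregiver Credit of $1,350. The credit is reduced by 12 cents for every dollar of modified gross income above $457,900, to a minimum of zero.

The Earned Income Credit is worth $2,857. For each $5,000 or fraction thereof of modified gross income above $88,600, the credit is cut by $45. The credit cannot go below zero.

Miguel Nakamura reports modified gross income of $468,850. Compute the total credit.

$2,586

Apprenticeship Credit: income exceeds $343,200 by $125,650, which is 32 full-or-partial $4,000 increments; reduction = 32 × $60 = $1,920, leaving $2,550.
Caregiver Credit: 12% of the $10,950 excess over $457,900 is $1,314; credit = $1,350 − $1,314 = $36.
Earned Income Credit: income exceeds $88,600 by $380,250 → 77 increments × $45 = $3,465 ≥ base, so the credit is $0.
Total: $2,550 + $36 + $0 = $2,586.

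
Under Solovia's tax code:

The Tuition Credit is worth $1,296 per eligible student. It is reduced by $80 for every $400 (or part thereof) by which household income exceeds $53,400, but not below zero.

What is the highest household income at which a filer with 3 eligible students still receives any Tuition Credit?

$72,600

Full credit = 3 × $1,296 = $3,888.
After 48 increments the reduction is 48 × $80 = $3,840, leaving $48; one more increment wipes it out. Increment 48 ends at excess 48 × $400 = $19,200, so the highest qualifying income is $53,400 + $19,200 = $72,600.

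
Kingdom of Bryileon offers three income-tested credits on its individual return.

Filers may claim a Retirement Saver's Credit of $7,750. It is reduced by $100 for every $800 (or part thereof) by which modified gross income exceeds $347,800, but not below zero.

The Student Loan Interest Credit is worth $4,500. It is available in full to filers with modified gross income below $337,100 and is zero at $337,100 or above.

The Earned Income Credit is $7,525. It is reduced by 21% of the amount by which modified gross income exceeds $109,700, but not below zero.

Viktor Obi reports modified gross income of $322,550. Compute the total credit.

$12,250

Retirement Saver's Credit: $322,550 is at or below the $347,800 threshold, so the full $7,750 applies.
Student Loan Interest Credit: $322,550 is below the $337,100 cutoff, so the full $4,500 applies.
Earned Income Credit: 21% of the $212,850 excess over $109,700 is $44,698.50 ≥ base, so the credit is $0.
Total: $7,750 + $4,500 + $0 = $12,250.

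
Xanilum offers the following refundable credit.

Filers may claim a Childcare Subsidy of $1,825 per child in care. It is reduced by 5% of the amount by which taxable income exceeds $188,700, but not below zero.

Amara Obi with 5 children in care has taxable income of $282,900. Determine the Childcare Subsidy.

$4,415

Childcare Subsidy: base = 5 × $1,825 = $9,125. 5% of the $94,200 excess over $188,700 is $4,710; credit = $9,125 − $4,710 = $4,415.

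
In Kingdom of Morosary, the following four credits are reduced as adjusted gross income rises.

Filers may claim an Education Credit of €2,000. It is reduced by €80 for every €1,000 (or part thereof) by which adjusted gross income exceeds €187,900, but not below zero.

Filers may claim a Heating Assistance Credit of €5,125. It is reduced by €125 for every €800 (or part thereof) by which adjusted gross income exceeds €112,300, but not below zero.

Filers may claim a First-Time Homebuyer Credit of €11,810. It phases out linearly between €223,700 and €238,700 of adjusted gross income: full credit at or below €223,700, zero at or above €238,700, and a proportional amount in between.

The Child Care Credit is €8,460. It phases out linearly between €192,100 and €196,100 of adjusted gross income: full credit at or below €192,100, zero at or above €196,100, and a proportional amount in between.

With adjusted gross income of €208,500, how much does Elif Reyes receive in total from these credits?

€12,130

Education Credit: income exceeds €187,900 by €20,600, which is 21 full-or-partial €1,000 increments; reduction = 21 × €80 = €1,680, leaving €320.
Heating Assistance Credit: income exceeds €112,300 by €96,200 → 121 increments × €125 = €15,125 ≥ base, so the credit is €0.
First-Time Homebuyer Credit: €208,500 is at or below the €223,700 threshold, so the full €11,810 applies.
Child Care Credit: €208,500 is at or above €196,100, so the credit is €0.
Total: €320 + €0 + €11,810 + €0 = €12,130.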